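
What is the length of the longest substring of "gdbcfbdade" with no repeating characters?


Input: "gdbcfbdade"
Sliding window (track last position of each char):
  Position 0 ('g'): window [0,0] length 1 -- new best
  Position 1 ('d'): window [0,1] length 2 -- new best
  Position 2 ('b'): window [0,2] length 3 -- new best
  Position 3 ('c'): window [0,3] length 4 -- new best
  Position 4 ('f'): window [0,4] length 5 -- new best
  Position 5 ('b'): repeat (last at 2), move window start to 3
  Position 5 ('b'): window [3,5] length 3
  Position 6 ('d'): window [3,6] length 4
  Position 7 ('a'): window [3,7] length 5
  Position 8 ('d'): repeat (last at 6), move window start to 7
  Position 8 ('d'): window [7,8] length 2
  Position 9 ('e'): window [7,9] length 3
Longest substring with no repeats: "gdbcf" with length 5

5


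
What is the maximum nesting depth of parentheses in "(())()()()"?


Input: "(())()()()"
Tracking depth:
  Position 0 '(': depth becomes 1
  Position 1 '(': depth becomes 2
  Position 2 ')': depth becomes 1
  Position 3 ')': depth becomes 0
  Position 4 '(': depth becomes 1
  Position 5 ')': depth becomes 0
  Position 6 '(': depth becomes 1
  Position 7 ')': depth becomes 0
  Position 8 '(': depth becomes 1
  Position 9 ')': depth becomes 0
Maximum depth reached: 2

2


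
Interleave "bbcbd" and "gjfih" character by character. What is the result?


Interleaving "bbcbd" and "gjfih":
  Position 0: 'b' from first, 'g' from second => "bg"
  Position 1: 'b' from first, 'j' from second => "bj"
  Position 2: 'c' from first, 'f' from second => "cf"
  Position 3: 'b' from first, 'i' from second => "bi"
  Position 4: 'd' from first, 'h' from second => "dh"
Result: bgbjcfbidh

bgbjcfbidh


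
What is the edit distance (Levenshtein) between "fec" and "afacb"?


Computing edit distance: "fec" -> "afacb"
DP table:
           a    f    a    c    b
      0    1    2    3    4    5
  f   1    1    1    2    3    4
  e   2    2    2    2    3    4
  c   3    3    3    3    2    3
Edit distance = dp[3][5] = 3

3


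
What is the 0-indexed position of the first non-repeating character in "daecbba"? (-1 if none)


Input: daecbba
Character frequencies:
  'a': 2
  'b': 2
  'c': 1
  'd': 1
  'e': 1
Scanning left to right for freq == 1:
  Position 0 ('d'): unique! => answer = 0

0


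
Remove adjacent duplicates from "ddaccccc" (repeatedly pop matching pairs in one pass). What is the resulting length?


Input: ddaccccc
Stack-based adjacent duplicate removal:
  Read 'd': push. Stack: d
  Read 'd': matches stack top 'd' => pop. Stack: (empty)
  Read 'a': push. Stack: a
  Read 'c': push. Stack: ac
  Read 'c': matches stack top 'c' => pop. Stack: a
  Read 'c': push. Stack: ac
  Read 'c': matches stack top 'c' => pop. Stack: a
  Read 'c': push. Stack: ac
Final stack: "ac" (length 2)

2


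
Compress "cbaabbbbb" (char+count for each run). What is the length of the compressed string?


Input: cbaabbbbb
Runs:
  'c' x 1 => "c1"
  'b' x 1 => "b1"
  'a' x 2 => "a2"
  'b' x 5 => "b5"
Compressed: "c1b1a2b5"
Compressed length: 8

8


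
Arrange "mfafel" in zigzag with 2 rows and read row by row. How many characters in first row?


Zigzag "mfafel" into 2 rows:
Placing characters:
  'm' => row 0
  'f' => row 1
  'a' => row 0
  'f' => row 1
  'e' => row 0
  'l' => row 1
Rows:
  Row 0: "mae"
  Row 1: "ffl"
First row length: 3

3


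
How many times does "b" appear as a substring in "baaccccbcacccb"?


Searching for "b" in "baaccccbcacccb"
Scanning each position:
  Position 0: "b" => MATCH
  Position 1: "a" => no
  Position 2: "a" => no
  Position 3: "c" => no
  Position 4: "c" => no
  Position 5: "c" => no
  Position 6: "c" => no
  Position 7: "b" => MATCH
  Position 8: "c" => no
  Position 9: "a" => no
  Position 10: "c" => no
  Position 11: "c" => no
  Position 12: "c" => no
  Position 13: "b" => MATCH
Total occurrences: 3

3


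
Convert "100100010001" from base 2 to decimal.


Input: "100100010001" in base 2
Positional expansion:
  Digit '1' (value 1) x 2^11 = 2048
  Digit '0' (value 0) x 2^10 = 0
  Digit '0' (value 0) x 2^9 = 0
  Digit '1' (value 1) x 2^8 = 256
  Digit '0' (value 0) x 2^7 = 0
  Digit '0' (value 0) x 2^6 = 0
  Digit '0' (value 0) x 2^5 = 0
  Digit '1' (value 1) x 2^4 = 16
  Digit '0' (value 0) x 2^3 = 0
  Digit '0' (value 0) x 2^2 = 0
  Digit '0' (value 0) x 2^1 = 0
  Digit '1' (value 1) x 2^0 = 1
Sum = 2321

2321


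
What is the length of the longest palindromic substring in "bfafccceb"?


Input: "bfafccceb"
Checking substrings for palindromes:
  [1:4] "faf" (len 3) => palindrome
  [4:7] "ccc" (len 3) => palindrome
  [4:6] "cc" (len 2) => palindrome
  [5:7] "cc" (len 2) => palindrome
Longest palindromic substring: "faf" with length 3

3


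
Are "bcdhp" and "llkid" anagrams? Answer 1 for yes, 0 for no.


Strings: "bcdhp", "llkid"
Sorted first:  bcdhp
Sorted second: dikll
Differ at position 0: 'b' vs 'd' => not anagrams

0


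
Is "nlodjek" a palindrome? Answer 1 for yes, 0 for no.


Input: nlodjek
Reversed: kejdoln
  Compare pos 0 ('n') with pos 6 ('k'): MISMATCH
  Compare pos 1 ('l') with pos 5 ('e'): MISMATCH
  Compare pos 2 ('o') with pos 4 ('j'): MISMATCH
Result: not a palindrome

0


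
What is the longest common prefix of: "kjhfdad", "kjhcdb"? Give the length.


Words: kjhfdad, kjhcdb
  Position 0: all 'k' => match
  Position 1: all 'j' => match
  Position 2: all 'h' => match
  Position 3: ('f', 'c') => mismatch, stop
LCP = "kjh" (length 3)

3


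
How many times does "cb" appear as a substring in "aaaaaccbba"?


Searching for "cb" in "aaaaaccbba"
Scanning each position:
  Position 0: "aa" => no
  Position 1: "aa" => no
  Position 2: "aa" => no
  Position 3: "aa" => no
  Position 4: "ac" => no
  Position 5: "cc" => no
  Position 6: "cb" => MATCH
  Position 7: "bb" => no
  Position 8: "ba" => no
Total occurrences: 1

1


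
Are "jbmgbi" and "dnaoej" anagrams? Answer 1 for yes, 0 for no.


Strings: "jbmgbi", "dnaoej"
Sorted first:  bbgijm
Sorted second: adejno
Differ at position 0: 'b' vs 'a' => not anagrams

0


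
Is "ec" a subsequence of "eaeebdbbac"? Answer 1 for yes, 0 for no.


Check if "ec" is a subsequence of "eaeebdbbac"
Greedy scan:
  Position 0 ('e'): matches sub[0] = 'e'
  Position 1 ('a'): no match needed
  Position 2 ('e'): no match needed
  Position 3 ('e'): no match needed
  Position 4 ('b'): no match needed
  Position 5 ('d'): no match needed
  Position 6 ('b'): no match needed
  Position 7 ('b'): no match needed
  Position 8 ('a'): no match needed
  Position 9 ('c'): matches sub[1] = 'c'
All 2 characters matched => is a subsequence

1


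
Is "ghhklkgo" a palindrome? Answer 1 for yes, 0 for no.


Input: ghhklkgo
Reversed: ogklkhhg
  Compare pos 0 ('g') with pos 7 ('o'): MISMATCH
  Compare pos 1 ('h') with pos 6 ('g'): MISMATCH
  Compare pos 2 ('h') with pos 5 ('k'): MISMATCH
  Compare pos 3 ('k') with pos 4 ('l'): MISMATCH
Result: not a palindrome

0


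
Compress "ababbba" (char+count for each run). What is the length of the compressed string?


Input: ababbba
Runs:
  'a' x 1 => "a1"
  'b' x 1 => "b1"
  'a' x 1 => "a1"
  'b' x 3 => "b3"
  'a' x 1 => "a1"
Compressed: "a1b1a1b3a1"
Compressed length: 10

10


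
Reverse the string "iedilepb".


Input: iedilepb
Reading characters right to left:
  Position 7: 'b'
  Position 6: 'p'
  Position 5: 'e'
  Position 4: 'l'
  Position 3: 'i'
  Position 2: 'd'
  Position 1: 'e'
  Position 0: 'i'
Reversed: bpelidei

bpelidei


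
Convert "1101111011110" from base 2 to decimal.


Input: "1101111011110" in base 2
Positional expansion:
  Digit '1' (value 1) x 2^12 = 4096
  Digit '1' (value 1) x 2^11 = 2048
  Digit '0' (value 0) x 2^10 = 0
  Digit '1' (value 1) x 2^9 = 512
  Digit '1' (value 1) x 2^8 = 256
  Digit '1' (value 1) x 2^7 = 128
  Digit '1' (value 1) x 2^6 = 64
  Digit '0' (value 0) x 2^5 = 0
  Digit '1' (value 1) x 2^4 = 16
  Digit '1' (value 1) x 2^3 = 8
  Digit '1' (value 1) x 2^2 = 4
  Digit '1' (value 1) x 2^1 = 2
  Digit '0' (value 0) x 2^0 = 0
Sum = 7134

7134


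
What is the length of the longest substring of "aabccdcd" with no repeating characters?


Input: "aabccdcd"
Sliding window (track last position of each char):
  Position 0 ('a'): window [0,0] length 1 -- new best
  Position 1 ('a'): repeat (last at 0), move window start to 1
  Position 1 ('a'): window [1,1] length 1
  Position 2 ('b'): window [1,2] length 2 -- new best
  Position 3 ('c'): window [1,3] length 3 -- new best
  Position 4 ('c'): repeat (last at 3), move window start to 4
  Position 4 ('c'): window [4,4] length 1
  Position 5 ('d'): window [4,5] length 2
  Position 6 ('c'): repeat (last at 4), move window start to 5
  Position 6 ('c'): window [5,6] length 2
  Position 7 ('d'): repeat (last at 5), move window start to 6
  Position 7 ('d'): window [6,7] length 2
Longest substring with no repeats: "abc" with length 3

3


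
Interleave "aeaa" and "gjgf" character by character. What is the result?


Interleaving "aeaa" and "gjgf":
  Position 0: 'a' from first, 'g' from second => "ag"
  Position 1: 'e' from first, 'j' from second => "ej"
  Position 2: 'a' from first, 'g' from second => "ag"
  Position 3: 'a' from first, 'f' from second => "af"
Result: agejagaf

agejagaf


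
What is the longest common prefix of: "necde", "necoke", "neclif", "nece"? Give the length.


Words: necde, necoke, neclif, nece
  Position 0: all 'n' => match
  Position 1: all 'e' => match
  Position 2: all 'c' => match
  Position 3: ('d', 'o', 'l', 'e') => mismatch, stop
LCP = "nec" (length 3)

3


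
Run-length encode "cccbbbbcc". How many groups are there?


Input: cccbbbbcc
Scanning for consecutive runs:
  Group 1: 'c' x 3 (positions 0-2)
  Group 2: 'b' x 4 (positions 3-6)
  Group 3: 'c' x 2 (positions 7-8)
Total groups: 3

3


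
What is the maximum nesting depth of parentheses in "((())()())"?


Input: "((())()())"
Tracking depth:
  Position 0 '(': depth becomes 1
  Position 1 '(': depth becomes 2
  Position 2 '(': depth becomes 3
  Position 3 ')': depth becomes 2
  Position 4 ')': depth becomes 1
  Position 5 '(': depth becomes 2
  Position 6 ')': depth becomes 1
  Position 7 '(': depth becomes 2
  Position 8 ')': depth becomes 1
  Position 9 ')': depth becomes 0
Maximum depth reached: 3

3


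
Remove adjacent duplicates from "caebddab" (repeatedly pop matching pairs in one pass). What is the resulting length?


Input: caebddab
Stack-based adjacent duplicate removal:
  Read 'c': push. Stack: c
  Read 'a': push. Stack: ca
  Read 'e': push. Stack: cae
  Read 'b': push. Stack: caeb
  Read 'd': push. Stack: caebd
  Read 'd': matches stack top 'd' => pop. Stack: caeb
  Read 'a': push. Stack: caeba
  Read 'b': push. Stack: caebab
Final stack: "caebab" (length 6)

6


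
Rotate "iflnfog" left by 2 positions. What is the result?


Input: "iflnfog", rotate left by 2
First 2 characters: "if"
Remaining characters: "lnfog"
Concatenate remaining + first: "lnfog" + "if" = "lnfogif"

lnfogif


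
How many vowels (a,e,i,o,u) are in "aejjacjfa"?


Input: aejjacjfa
Checking each character:
  'a' at position 0: vowel (running total: 1)
  'e' at position 1: vowel (running total: 2)
  'j' at position 2: consonant
  'j' at position 3: consonant
  'a' at position 4: vowel (running total: 3)
  'c' at position 5: consonant
  'j' at position 6: consonant
  'f' at position 7: consonant
  'a' at position 8: vowel (running total: 4)
Total vowels: 4

4


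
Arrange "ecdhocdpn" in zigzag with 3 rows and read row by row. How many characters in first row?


Zigzag "ecdhocdpn" into 3 rows:
Placing characters:
  'e' => row 0
  'c' => row 1
  'd' => row 2
  'h' => row 1
  'o' => row 0
  'c' => row 1
  'd' => row 2
  'p' => row 1
  'n' => row 0
Rows:
  Row 0: "eon"
  Row 1: "chcp"
  Row 2: "dd"
First row length: 3

3


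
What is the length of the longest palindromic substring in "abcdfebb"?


Input: "abcdfebb"
Checking substrings for palindromes:
  [6:8] "bb" (len 2) => palindrome
Longest palindromic substring: "bb" with length 2

2


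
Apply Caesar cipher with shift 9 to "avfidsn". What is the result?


Caesar cipher: shift "avfidsn" by 9
  'a' (pos 0) + 9 = pos 9 = 'j'
  'v' (pos 21) + 9 = pos 4 = 'e'
  'f' (pos 5) + 9 = pos 14 = 'o'
  'i' (pos 8) + 9 = pos 17 = 'r'
  'd' (pos 3) + 9 = pos 12 = 'm'
  's' (pos 18) + 9 = pos 1 = 'b'
  'n' (pos 13) + 9 = pos 22 = 'w'
Result: jeormbw

jeormbw


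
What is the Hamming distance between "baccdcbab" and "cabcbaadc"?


Comparing "baccdcbab" and "cabcbaadc" position by position:
  Position 0: 'b' vs 'c' => differ
  Position 1: 'a' vs 'a' => same
  Position 2: 'c' vs 'b' => differ
  Position 3: 'c' vs 'c' => same
  Position 4: 'd' vs 'b' => differ
  Position 5: 'c' vs 'a' => differ
  Position 6: 'b' vs 'a' => differ
  Position 7: 'a' vs 'd' => differ
  Position 8: 'b' vs 'c' => differ
Total differences (Hamming distance): 7

7


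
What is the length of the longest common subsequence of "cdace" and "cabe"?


LCS of "cdace" and "cabe"
DP table:
           c    a    b    e
      0    0    0    0    0
  c   0    1    1    1    1
  d   0    1    1    1    1
  a   0    1    2    2    2
  c   0    1    2    2    2
  e   0    1    2    2    3
LCS length = dp[5][4] = 3

3


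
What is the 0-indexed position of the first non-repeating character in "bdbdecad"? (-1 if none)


Input: bdbdecad
Character frequencies:
  'a': 1
  'b': 2
  'c': 1
  'd': 3
  'e': 1
Scanning left to right for freq == 1:
  Position 0 ('b'): freq=2, skip
  Position 1 ('d'): freq=3, skip
  Position 2 ('b'): freq=2, skip
  Position 3 ('d'): freq=3, skip
  Position 4 ('e'): unique! => answer = 4

4


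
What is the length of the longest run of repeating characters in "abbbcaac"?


Input: "abbbcaac"
Scanning for longest run:
  Position 1 ('b'): new char, reset run to 1
  Position 2 ('b'): continues run of 'b', length=2
  Position 3 ('b'): continues run of 'b', length=3
  Position 4 ('c'): new char, reset run to 1
  Position 5 ('a'): new char, reset run to 1
  Position 6 ('a'): continues run of 'a', length=2
  Position 7 ('c'): new char, reset run to 1
Longest run: 'b' with length 3

3


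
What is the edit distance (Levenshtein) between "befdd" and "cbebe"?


Computing edit distance: "befdd" -> "cbebe"
DP table:
           c    b    e    b    e
      0    1    2    3    4    5
  b   1    1    1    2    3    4
  e   2    2    2    1    2    3
  f   3    3    3    2    2    3
  d   4    4    4    3    3    3
  d   5    5    5    4    4    4
Edit distance = dp[5][5] = 4

4


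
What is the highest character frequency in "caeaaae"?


Input: caeaaae
Character counts:
  'a': 4
  'c': 1
  'e': 2
Maximum frequency: 4

4


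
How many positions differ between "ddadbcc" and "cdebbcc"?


Comparing "ddadbcc" and "cdebbcc" position by position:
  Position 0: 'd' vs 'c' => DIFFER
  Position 1: 'd' vs 'd' => same
  Position 2: 'a' vs 'e' => DIFFER
  Position 3: 'd' vs 'b' => DIFFER
  Position 4: 'b' vs 'b' => same
  Position 5: 'c' vs 'c' => same
  Position 6: 'c' vs 'c' => same
Positions that differ: 3

3


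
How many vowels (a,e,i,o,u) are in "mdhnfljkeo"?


Input: mdhnfljkeo
Checking each character:
  'm' at position 0: consonant
  'd' at position 1: consonant
  'h' at position 2: consonant
  'n' at position 3: consonant
  'f' at position 4: consonant
  'l' at position 5: consonant
  'j' at position 6: consonant
  'k' at position 7: consonant
  'e' at position 8: vowel (running total: 1)
  'o' at position 9: vowel (running total: 2)
Total vowels: 2

2


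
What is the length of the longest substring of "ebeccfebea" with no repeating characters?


Input: "ebeccfebea"
Sliding window (track last position of each char):
  Position 0 ('e'): window [0,0] length 1 -- new best
  Position 1 ('b'): window [0,1] length 2 -- new best
  Position 2 ('e'): repeat (last at 0), move window start to 1
  Position 2 ('e'): window [1,2] length 2
  Position 3 ('c'): window [1,3] length 3 -- new best
  Position 4 ('c'): repeat (last at 3), move window start to 4
  Position 4 ('c'): window [4,4] length 1
  Position 5 ('f'): window [4,5] length 2
  Position 6 ('e'): window [4,6] length 3
  Position 7 ('b'): window [4,7] length 4 -- new best
  Position 8 ('e'): repeat (last at 6), move window start to 7
  Position 8 ('e'): window [7,8] length 2
  Position 9 ('a'): window [7,9] length 3
Longest substring with no repeats: "cfeb" with length 4

4


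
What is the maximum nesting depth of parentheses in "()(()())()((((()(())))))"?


Input: "()(()())()((((()(())))))"
Tracking depth:
  Position 0 '(': depth becomes 1
  Position 1 ')': depth becomes 0
  Position 2 '(': depth becomes 1
  Position 3 '(': depth becomes 2
  Position 4 ')': depth becomes 1
  Position 5 '(': depth becomes 2
  Position 6 ')': depth becomes 1
  Position 7 ')': depth becomes 0
  Position 8 '(': depth becomes 1
  Position 9 ')': depth becomes 0
  Position 10 '(': depth becomes 1
  Position 11 '(': depth becomes 2
  Position 12 '(': depth becomes 3
  Position 13 '(': depth becomes 4
  Position 14 '(': depth becomes 5
  Position 15 ')': depth becomes 4
  Position 16 '(': depth becomes 5
  Position 17 '(': depth becomes 6
  Position 18 ')': depth becomes 5
  Position 19 ')': depth becomes 4
  Position 20 ')': depth becomes 3
  Position 21 ')': depth becomes 2
  Position 22 ')': depth becomes 1
  Position 23 ')': depth becomes 0
Maximum depth reached: 6

6


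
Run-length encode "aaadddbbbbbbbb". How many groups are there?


Input: aaadddbbbbbbbb
Scanning for consecutive runs:
  Group 1: 'a' x 3 (positions 0-2)
  Group 2: 'd' x 3 (positions 3-5)
  Group 3: 'b' x 8 (positions 6-13)
Total groups: 3

3


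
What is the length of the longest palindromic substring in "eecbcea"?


Input: "eecbcea"
Checking substrings for palindromes:
  [1:6] "ecbce" (len 5) => palindrome
  [2:5] "cbc" (len 3) => palindrome
  [0:2] "ee" (len 2) => palindrome
Longest palindromic substring: "ecbce" with length 5

5


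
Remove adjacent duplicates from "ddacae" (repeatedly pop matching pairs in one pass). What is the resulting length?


Input: ddacae
Stack-based adjacent duplicate removal:
  Read 'd': push. Stack: d
  Read 'd': matches stack top 'd' => pop. Stack: (empty)
  Read 'a': push. Stack: a
  Read 'c': push. Stack: ac
  Read 'a': push. Stack: aca
  Read 'e': push. Stack: acae
Final stack: "acae" (length 4)

4


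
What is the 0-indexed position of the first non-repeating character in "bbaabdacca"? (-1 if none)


Input: bbaabdacca
Character frequencies:
  'a': 4
  'b': 3
  'c': 2
  'd': 1
Scanning left to right for freq == 1:
  Position 0 ('b'): freq=3, skip
  Position 1 ('b'): freq=3, skip
  Position 2 ('a'): freq=4, skip
  Position 3 ('a'): freq=4, skip
  Position 4 ('b'): freq=3, skip
  Position 5 ('d'): unique! => answer = 5

5


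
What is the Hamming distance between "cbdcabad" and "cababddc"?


Comparing "cbdcabad" and "cababddc" position by position:
  Position 0: 'c' vs 'c' => same
  Position 1: 'b' vs 'a' => differ
  Position 2: 'd' vs 'b' => differ
  Position 3: 'c' vs 'a' => differ
  Position 4: 'a' vs 'b' => differ
  Position 5: 'b' vs 'd' => differ
  Position 6: 'a' vs 'd' => differ
  Position 7: 'd' vs 'c' => differ
Total differences (Hamming distance): 7

7


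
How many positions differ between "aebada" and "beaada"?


Comparing "aebada" and "beaada" position by position:
  Position 0: 'a' vs 'b' => DIFFER
  Position 1: 'e' vs 'e' => same
  Position 2: 'b' vs 'a' => DIFFER
  Position 3: 'a' vs 'a' => same
  Position 4: 'd' vs 'd' => same
  Position 5: 'a' vs 'a' => same
Positions that differ: 2

2


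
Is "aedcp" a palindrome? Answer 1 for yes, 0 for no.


Input: aedcp
Reversed: pcdea
  Compare pos 0 ('a') with pos 4 ('p'): MISMATCH
  Compare pos 1 ('e') with pos 3 ('c'): MISMATCH
Result: not a palindrome

0


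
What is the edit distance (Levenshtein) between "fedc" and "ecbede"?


Computing edit distance: "fedc" -> "ecbede"
DP table:
           e    c    b    e    d    e
      0    1    2    3    4    5    6
  f   1    1    2    3    4    5    6
  e   2    1    2    3    3    4    5
  d   3    2    2    3    4    3    4
  c   4    3    2    3    4    4    4
Edit distance = dp[4][6] = 4

4


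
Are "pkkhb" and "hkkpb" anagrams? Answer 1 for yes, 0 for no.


Strings: "pkkhb", "hkkpb"
Sorted first:  bhkkp
Sorted second: bhkkp
Sorted forms match => anagrams

1


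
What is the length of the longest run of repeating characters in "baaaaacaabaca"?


Input: "baaaaacaabaca"
Scanning for longest run:
  Position 1 ('a'): new char, reset run to 1
  Position 2 ('a'): continues run of 'a', length=2
  Position 3 ('a'): continues run of 'a', length=3
  Position 4 ('a'): continues run of 'a', length=4
  Position 5 ('a'): continues run of 'a', length=5
  Position 6 ('c'): new char, reset run to 1
  Position 7 ('a'): new char, reset run to 1
  Position 8 ('a'): continues run of 'a', length=2
  Position 9 ('b'): new char, reset run to 1
  Position 10 ('a'): new char, reset run to 1
  Position 11 ('c'): new char, reset run to 1
  Position 12 ('a'): new char, reset run to 1
Longest run: 'a' with length 5

5


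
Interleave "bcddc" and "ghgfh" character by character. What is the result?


Interleaving "bcddc" and "ghgfh":
  Position 0: 'b' from first, 'g' from second => "bg"
  Position 1: 'c' from first, 'h' from second => "ch"
  Position 2: 'd' from first, 'g' from second => "dg"
  Position 3: 'd' from first, 'f' from second => "df"
  Position 4: 'c' from first, 'h' from second => "ch"
Result: bgchdgdfch

bgchdgdfch


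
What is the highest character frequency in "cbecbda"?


Input: cbecbda
Character counts:
  'a': 1
  'b': 2
  'c': 2
  'd': 1
  'e': 1
Maximum frequency: 2

2


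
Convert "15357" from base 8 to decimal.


Input: "15357" in base 8
Positional expansion:
  Digit '1' (value 1) x 8^4 = 4096
  Digit '5' (value 5) x 8^3 = 2560
  Digit '3' (value 3) x 8^2 = 192
  Digit '5' (value 5) x 8^1 = 40
  Digit '7' (value 7) x 8^0 = 7
Sum = 6895

6895


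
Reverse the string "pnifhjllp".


Input: pnifhjllp
Reading characters right to left:
  Position 8: 'p'
  Position 7: 'l'
  Position 6: 'l'
  Position 5: 'j'
  Position 4: 'h'
  Position 3: 'f'
  Position 2: 'i'
  Position 1: 'n'
  Position 0: 'p'
Reversed: plljhfinp

plljhfinp


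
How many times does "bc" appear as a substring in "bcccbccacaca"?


Searching for "bc" in "bcccbccacaca"
Scanning each position:
  Position 0: "bc" => MATCH
  Position 1: "cc" => no
  Position 2: "cc" => no
  Position 3: "cb" => no
  Position 4: "bc" => MATCH
  Position 5: "cc" => no
  Position 6: "ca" => no
  Position 7: "ac" => no
  Position 8: "ca" => no
  Position 9: "ac" => no
  Position 10: "ca" => no
Total occurrences: 2

2


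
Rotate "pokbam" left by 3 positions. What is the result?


Input: "pokbam", rotate left by 3
First 3 characters: "pok"
Remaining characters: "bam"
Concatenate remaining + first: "bam" + "pok" = "bampok"

bampok


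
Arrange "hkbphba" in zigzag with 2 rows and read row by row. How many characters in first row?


Zigzag "hkbphba" into 2 rows:
Placing characters:
  'h' => row 0
  'k' => row 1
  'b' => row 0
  'p' => row 1
  'h' => row 0
  'b' => row 1
  'a' => row 0
Rows:
  Row 0: "hbha"
  Row 1: "kpb"
First row length: 4

4


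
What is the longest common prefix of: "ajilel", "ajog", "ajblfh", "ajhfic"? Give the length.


Words: ajilel, ajog, ajblfh, ajhfic
  Position 0: all 'a' => match
  Position 1: all 'j' => match
  Position 2: ('i', 'o', 'b', 'h') => mismatch, stop
LCP = "aj" (length 2)

2


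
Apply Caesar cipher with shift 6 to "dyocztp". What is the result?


Caesar cipher: shift "dyocztp" by 6
  'd' (pos 3) + 6 = pos 9 = 'j'
  'y' (pos 24) + 6 = pos 4 = 'e'
  'o' (pos 14) + 6 = pos 20 = 'u'
  'c' (pos 2) + 6 = pos 8 = 'i'
  'z' (pos 25) + 6 = pos 5 = 'f'
  't' (pos 19) + 6 = pos 25 = 'z'
  'p' (pos 15) + 6 = pos 21 = 'v'
Result: jeuifzv

jeuifzv


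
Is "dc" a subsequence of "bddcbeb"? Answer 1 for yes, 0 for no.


Check if "dc" is a subsequence of "bddcbeb"
Greedy scan:
  Position 0 ('b'): no match needed
  Position 1 ('d'): matches sub[0] = 'd'
  Position 2 ('d'): no match needed
  Position 3 ('c'): matches sub[1] = 'c'
  Position 4 ('b'): no match needed
  Position 5 ('e'): no match needed
  Position 6 ('b'): no match needed
All 2 characters matched => is a subsequence

1


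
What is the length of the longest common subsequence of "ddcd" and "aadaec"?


LCS of "ddcd" and "aadaec"
DP table:
           a    a    d    a    e    c
      0    0    0    0    0    0    0
  d   0    0    0    1    1    1    1
  d   0    0    0    1    1    1    1
  c   0    0    0    1    1    1    2
  d   0    0    0    1    1    1    2
LCS length = dp[4][6] = 2

2


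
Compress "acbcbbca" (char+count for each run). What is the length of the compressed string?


Input: acbcbbca
Runs:
  'a' x 1 => "a1"
  'c' x 1 => "c1"
  'b' x 1 => "b1"
  'c' x 1 => "c1"
  'b' x 2 => "b2"
  'c' x 1 => "c1"
  'a' x 1 => "a1"
Compressed: "a1c1b1c1b2c1a1"
Compressed length: 14

14


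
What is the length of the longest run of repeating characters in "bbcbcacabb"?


Input: "bbcbcacabb"
Scanning for longest run:
  Position 1 ('b'): continues run of 'b', length=2
  Position 2 ('c'): new char, reset run to 1
  Position 3 ('b'): new char, reset run to 1
  Position 4 ('c'): new char, reset run to 1
  Position 5 ('a'): new char, reset run to 1
  Position 6 ('c'): new char, reset run to 1
  Position 7 ('a'): new char, reset run to 1
  Position 8 ('b'): new char, reset run to 1
  Position 9 ('b'): continues run of 'b', length=2
Longest run: 'b' with length 2

2


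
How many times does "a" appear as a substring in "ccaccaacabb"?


Searching for "a" in "ccaccaacabb"
Scanning each position:
  Position 0: "c" => no
  Position 1: "c" => no
  Position 2: "a" => MATCH
  Position 3: "c" => no
  Position 4: "c" => no
  Position 5: "a" => MATCH
  Position 6: "a" => MATCH
  Position 7: "c" => no
  Position 8: "a" => MATCH
  Position 9: "b" => no
  Position 10: "b" => no
Total occurrences: 4

4


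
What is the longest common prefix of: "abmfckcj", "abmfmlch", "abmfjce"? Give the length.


Words: abmfckcj, abmfmlch, abmfjce
  Position 0: all 'a' => match
  Position 1: all 'b' => match
  Position 2: all 'm' => match
  Position 3: all 'f' => match
  Position 4: ('c', 'm', 'j') => mismatch, stop
LCP = "abmf" (length 4)

4


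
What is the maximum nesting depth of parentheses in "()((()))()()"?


Input: "()((()))()()"
Tracking depth:
  Position 0 '(': depth becomes 1
  Position 1 ')': depth becomes 0
  Position 2 '(': depth becomes 1
  Position 3 '(': depth becomes 2
  Position 4 '(': depth becomes 3
  Position 5 ')': depth becomes 2
  Position 6 ')': depth becomes 1
  Position 7 ')': depth becomes 0
  Position 8 '(': depth becomes 1
  Position 9 ')': depth becomes 0
  Position 10 '(': depth becomes 1
  Position 11 ')': depth becomes 0
Maximum depth reached: 3

3


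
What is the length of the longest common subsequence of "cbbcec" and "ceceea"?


LCS of "cbbcec" and "ceceea"
DP table:
           c    e    c    e    e    a
      0    0    0    0    0    0    0
  c   0    1    1    1    1    1    1
  b   0    1    1    1    1    1    1
  b   0    1    1    1    1    1    1
  c   0    1    1    2    2    2    2
  e   0    1    2    2    3    3    3
  c   0    1    2    3    3    3    3
LCS length = dp[6][6] = 3

3


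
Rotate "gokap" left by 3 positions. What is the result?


Input: "gokap", rotate left by 3
First 3 characters: "gok"
Remaining characters: "ap"
Concatenate remaining + first: "ap" + "gok" = "apgok"

apgok


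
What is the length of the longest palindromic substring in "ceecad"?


Input: "ceecad"
Checking substrings for palindromes:
  [0:4] "ceec" (len 4) => palindrome
  [1:3] "ee" (len 2) => palindrome
Longest palindromic substring: "ceec" with length 4

4


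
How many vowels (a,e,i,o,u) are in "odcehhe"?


Input: odcehhe
Checking each character:
  'o' at position 0: vowel (running total: 1)
  'd' at position 1: consonant
  'c' at position 2: consonant
  'e' at position 3: vowel (running total: 2)
  'h' at position 4: consonant
  'h' at position 5: consonant
  'e' at position 6: vowel (running total: 3)
Total vowels: 3

3


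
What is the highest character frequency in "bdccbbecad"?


Input: bdccbbecad
Character counts:
  'a': 1
  'b': 3
  'c': 3
  'd': 2
  'e': 1
Maximum frequency: 3

3


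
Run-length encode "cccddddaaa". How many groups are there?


Input: cccddddaaa
Scanning for consecutive runs:
  Group 1: 'c' x 3 (positions 0-2)
  Group 2: 'd' x 4 (positions 3-6)
  Group 3: 'a' x 3 (positions 7-9)
Total groups: 3

3


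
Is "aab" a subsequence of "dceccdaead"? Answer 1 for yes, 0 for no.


Check if "aab" is a subsequence of "dceccdaead"
Greedy scan:
  Position 0 ('d'): no match needed
  Position 1 ('c'): no match needed
  Position 2 ('e'): no match needed
  Position 3 ('c'): no match needed
  Position 4 ('c'): no match needed
  Position 5 ('d'): no match needed
  Position 6 ('a'): matches sub[0] = 'a'
  Position 7 ('e'): no match needed
  Position 8 ('a'): matches sub[1] = 'a'
  Position 9 ('d'): no match needed
Only matched 2/3 characters => not a subsequence

0


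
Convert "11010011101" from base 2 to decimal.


Input: "11010011101" in base 2
Positional expansion:
  Digit '1' (value 1) x 2^10 = 1024
  Digit '1' (value 1) x 2^9 = 512
  Digit '0' (value 0) x 2^8 = 0
  Digit '1' (value 1) x 2^7 = 128
  Digit '0' (value 0) x 2^6 = 0
  Digit '0' (value 0) x 2^5 = 0
  Digit '1' (value 1) x 2^4 = 16
  Digit '1' (value 1) x 2^3 = 8
  Digit '1' (value 1) x 2^2 = 4
  Digit '0' (value 0) x 2^1 = 0
  Digit '1' (value 1) x 2^0 = 1
Sum = 1693

1693


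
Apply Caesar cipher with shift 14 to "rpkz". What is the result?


Caesar cipher: shift "rpkz" by 14
  'r' (pos 17) + 14 = pos 5 = 'f'
  'p' (pos 15) + 14 = pos 3 = 'd'
  'k' (pos 10) + 14 = pos 24 = 'y'
  'z' (pos 25) + 14 = pos 13 = 'n'
Result: fdyn

fdyn


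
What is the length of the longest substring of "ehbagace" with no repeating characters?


Input: "ehbagace"
Sliding window (track last position of each char):
  Position 0 ('e'): window [0,0] length 1 -- new best
  Position 1 ('h'): window [0,1] length 2 -- new best
  Position 2 ('b'): window [0,2] length 3 -- new best
  Position 3 ('a'): window [0,3] length 4 -- new best
  Position 4 ('g'): window [0,4] length 5 -- new best
  Position 5 ('a'): repeat (last at 3), move window start to 4
  Position 5 ('a'): window [4,5] length 2
  Position 6 ('c'): window [4,6] length 3
  Position 7 ('e'): window [4,7] length 4
Longest substring with no repeats: "ehbag" with length 5

5


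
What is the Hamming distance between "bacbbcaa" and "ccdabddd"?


Comparing "bacbbcaa" and "ccdabddd" position by position:
  Position 0: 'b' vs 'c' => differ
  Position 1: 'a' vs 'c' => differ
  Position 2: 'c' vs 'd' => differ
  Position 3: 'b' vs 'a' => differ
  Position 4: 'b' vs 'b' => same
  Position 5: 'c' vs 'd' => differ
  Position 6: 'a' vs 'd' => differ
  Position 7: 'a' vs 'd' => differ
Total differences (Hamming distance): 7

7


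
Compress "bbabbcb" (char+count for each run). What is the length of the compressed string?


Input: bbabbcb
Runs:
  'b' x 2 => "b2"
  'a' x 1 => "a1"
  'b' x 2 => "b2"
  'c' x 1 => "c1"
  'b' x 1 => "b1"
Compressed: "b2a1b2c1b1"
Compressed length: 10

10


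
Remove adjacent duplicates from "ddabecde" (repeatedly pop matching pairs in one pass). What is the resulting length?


Input: ddabecde
Stack-based adjacent duplicate removal:
  Read 'd': push. Stack: d
  Read 'd': matches stack top 'd' => pop. Stack: (empty)
  Read 'a': push. Stack: a
  Read 'b': push. Stack: ab
  Read 'e': push. Stack: abe
  Read 'c': push. Stack: abec
  Read 'd': push. Stack: abecd
  Read 'e': push. Stack: abecde
Final stack: "abecde" (length 6)

6


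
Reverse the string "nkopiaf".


Input: nkopiaf
Reading characters right to left:
  Position 6: 'f'
  Position 5: 'a'
  Position 4: 'i'
  Position 3: 'p'
  Position 2: 'o'
  Position 1: 'k'
  Position 0: 'n'
Reversed: faipokn

faipokn


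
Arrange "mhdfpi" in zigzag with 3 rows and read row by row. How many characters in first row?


Zigzag "mhdfpi" into 3 rows:
Placing characters:
  'm' => row 0
  'h' => row 1
  'd' => row 2
  'f' => row 1
  'p' => row 0
  'i' => row 1
Rows:
  Row 0: "mp"
  Row 1: "hfi"
  Row 2: "d"
First row length: 2

2


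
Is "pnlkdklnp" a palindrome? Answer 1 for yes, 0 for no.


Input: pnlkdklnp
Reversed: pnlkdklnp
  Compare pos 0 ('p') with pos 8 ('p'): match
  Compare pos 1 ('n') with pos 7 ('n'): match
  Compare pos 2 ('l') with pos 6 ('l'): match
  Compare pos 3 ('k') with pos 5 ('k'): match
Result: palindrome

1


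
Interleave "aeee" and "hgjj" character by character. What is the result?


Interleaving "aeee" and "hgjj":
  Position 0: 'a' from first, 'h' from second => "ah"
  Position 1: 'e' from first, 'g' from second => "eg"
  Position 2: 'e' from first, 'j' from second => "ej"
  Position 3: 'e' from first, 'j' from second => "ej"
Result: ahegejej

ahegejej


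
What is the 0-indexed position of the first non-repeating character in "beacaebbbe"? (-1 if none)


Input: beacaebbbe
Character frequencies:
  'a': 2
  'b': 4
  'c': 1
  'e': 3
Scanning left to right for freq == 1:
  Position 0 ('b'): freq=4, skip
  Position 1 ('e'): freq=3, skip
  Position 2 ('a'): freq=2, skip
  Position 3 ('c'): unique! => answer = 3

3


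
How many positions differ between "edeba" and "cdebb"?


Comparing "edeba" and "cdebb" position by position:
  Position 0: 'e' vs 'c' => DIFFER
  Position 1: 'd' vs 'd' => same
  Position 2: 'e' vs 'e' => same
  Position 3: 'b' vs 'b' => same
  Position 4: 'a' vs 'b' => DIFFER
Positions that differ: 2

2


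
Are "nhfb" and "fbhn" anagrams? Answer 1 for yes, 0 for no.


Strings: "nhfb", "fbhn"
Sorted first:  bfhn
Sorted second: bfhn
Sorted forms match => anagrams

1


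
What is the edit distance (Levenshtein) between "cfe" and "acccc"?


Computing edit distance: "cfe" -> "acccc"
DP table:
           a    c    c    c    c
      0    1    2    3    4    5
  c   1    1    1    2    3    4
  f   2    2    2    2    3    4
  e   3    3    3    3    3    4
Edit distance = dp[3][5] = 4

4


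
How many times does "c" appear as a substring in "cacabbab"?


Searching for "c" in "cacabbab"
Scanning each position:
  Position 0: "c" => MATCH
  Position 1: "a" => no
  Position 2: "c" => MATCH
  Position 3: "a" => no
  Position 4: "b" => no
  Position 5: "b" => no
  Position 6: "a" => no
  Position 7: "b" => no
Total occurrences: 2

2


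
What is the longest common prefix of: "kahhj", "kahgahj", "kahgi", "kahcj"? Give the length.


Words: kahhj, kahgahj, kahgi, kahcj
  Position 0: all 'k' => match
  Position 1: all 'a' => match
  Position 2: all 'h' => match
  Position 3: ('h', 'g', 'g', 'c') => mismatch, stop
LCP = "kah" (length 3)

3


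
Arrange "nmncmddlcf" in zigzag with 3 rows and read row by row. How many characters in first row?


Zigzag "nmncmddlcf" into 3 rows:
Placing characters:
  'n' => row 0
  'm' => row 1
  'n' => row 2
  'c' => row 1
  'm' => row 0
  'd' => row 1
  'd' => row 2
  'l' => row 1
  'c' => row 0
  'f' => row 1
Rows:
  Row 0: "nmc"
  Row 1: "mcdlf"
  Row 2: "nd"
First row length: 3

3


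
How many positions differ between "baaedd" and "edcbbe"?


Comparing "baaedd" and "edcbbe" position by position:
  Position 0: 'b' vs 'e' => DIFFER
  Position 1: 'a' vs 'd' => DIFFER
  Position 2: 'a' vs 'c' => DIFFER
  Position 3: 'e' vs 'b' => DIFFER
  Position 4: 'd' vs 'b' => DIFFER
  Position 5: 'd' vs 'e' => DIFFER
Positions that differ: 6

6


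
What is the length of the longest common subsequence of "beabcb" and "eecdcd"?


LCS of "beabcb" and "eecdcd"
DP table:
           e    e    c    d    c    d
      0    0    0    0    0    0    0
  b   0    0    0    0    0    0    0
  e   0    1    1    1    1    1    1
  a   0    1    1    1    1    1    1
  b   0    1    1    1    1    1    1
  c   0    1    1    2    2    2    2
  b   0    1    1    2    2    2    2
LCS length = dp[6][6] = 2

2


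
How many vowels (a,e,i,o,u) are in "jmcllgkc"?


Input: jmcllgkc
Checking each character:
  'j' at position 0: consonant
  'm' at position 1: consonant
  'c' at position 2: consonant
  'l' at position 3: consonant
  'l' at position 4: consonant
  'g' at position 5: consonant
  'k' at position 6: consonant
  'c' at position 7: consonant
Total vowels: 0

0


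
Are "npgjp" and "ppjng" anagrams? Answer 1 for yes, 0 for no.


Strings: "npgjp", "ppjng"
Sorted first:  gjnpp
Sorted second: gjnpp
Sorted forms match => anagrams

1


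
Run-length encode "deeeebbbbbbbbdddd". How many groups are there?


Input: deeeebbbbbbbbdddd
Scanning for consecutive runs:
  Group 1: 'd' x 1 (positions 0-0)
  Group 2: 'e' x 4 (positions 1-4)
  Group 3: 'b' x 8 (positions 5-12)
  Group 4: 'd' x 4 (positions 13-16)
Total groups: 4

4


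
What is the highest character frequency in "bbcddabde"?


Input: bbcddabde
Character counts:
  'a': 1
  'b': 3
  'c': 1
  'd': 3
  'e': 1
Maximum frequency: 3

3


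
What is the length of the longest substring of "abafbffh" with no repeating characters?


Input: "abafbffh"
Sliding window (track last position of each char):
  Position 0 ('a'): window [0,0] length 1 -- new best
  Position 1 ('b'): window [0,1] length 2 -- new best
  Position 2 ('a'): repeat (last at 0), move window start to 1
  Position 2 ('a'): window [1,2] length 2
  Position 3 ('f'): window [1,3] length 3 -- new best
  Position 4 ('b'): repeat (last at 1), move window start to 2
  Position 4 ('b'): window [2,4] length 3
  Position 5 ('f'): repeat (last at 3), move window start to 4
  Position 5 ('f'): window [4,5] length 2
  Position 6 ('f'): repeat (last at 5), move window start to 6
  Position 6 ('f'): window [6,6] length 1
  Position 7 ('h'): window [6,7] length 2
Longest substring with no repeats: "baf" with length 3

3


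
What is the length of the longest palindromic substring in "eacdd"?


Input: "eacdd"
Checking substrings for palindromes:
  [3:5] "dd" (len 2) => palindrome
Longest palindromic substring: "dd" with length 2

2


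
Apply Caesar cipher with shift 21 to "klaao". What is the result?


Caesar cipher: shift "klaao" by 21
  'k' (pos 10) + 21 = pos 5 = 'f'
  'l' (pos 11) + 21 = pos 6 = 'g'
  'a' (pos 0) + 21 = pos 21 = 'v'
  'a' (pos 0) + 21 = pos 21 = 'v'
  'o' (pos 14) + 21 = pos 9 = 'j'
Result: fgvvj

fgvvj


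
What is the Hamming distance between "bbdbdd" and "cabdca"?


Comparing "bbdbdd" and "cabdca" position by position:
  Position 0: 'b' vs 'c' => differ
  Position 1: 'b' vs 'a' => differ
  Position 2: 'd' vs 'b' => differ
  Position 3: 'b' vs 'd' => differ
  Position 4: 'd' vs 'c' => differ
  Position 5: 'd' vs 'a' => differ
Total differences (Hamming distance): 6

6


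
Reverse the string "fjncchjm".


Input: fjncchjm
Reading characters right to left:
  Position 7: 'm'
  Position 6: 'j'
  Position 5: 'h'
  Position 4: 'c'
  Position 3: 'c'
  Position 2: 'n'
  Position 1: 'j'
  Position 0: 'f'
Reversed: mjhccnjf

mjhccnjf


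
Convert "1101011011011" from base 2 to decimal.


Input: "1101011011011" in base 2
Positional expansion:
  Digit '1' (value 1) x 2^12 = 4096
  Digit '1' (value 1) x 2^11 = 2048
  Digit '0' (value 0) x 2^10 = 0
  Digit '1' (value 1) x 2^9 = 512
  Digit '0' (value 0) x 2^8 = 0
  Digit '1' (value 1) x 2^7 = 128
  Digit '1' (value 1) x 2^6 = 64
  Digit '0' (value 0) x 2^5 = 0
  Digit '1' (value 1) x 2^4 = 16
  Digit '1' (value 1) x 2^3 = 8
  Digit '0' (value 0) x 2^2 = 0
  Digit '1' (value 1) x 2^1 = 2
  Digit '1' (value 1) x 2^0 = 1
Sum = 6875

6875


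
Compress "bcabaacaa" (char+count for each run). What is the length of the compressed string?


Input: bcabaacaa
Runs:
  'b' x 1 => "b1"
  'c' x 1 => "c1"
  'a' x 1 => "a1"
  'b' x 1 => "b1"
  'a' x 2 => "a2"
  'c' x 1 => "c1"
  'a' x 2 => "a2"
Compressed: "b1c1a1b1a2c1a2"
Compressed length: 14

14
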